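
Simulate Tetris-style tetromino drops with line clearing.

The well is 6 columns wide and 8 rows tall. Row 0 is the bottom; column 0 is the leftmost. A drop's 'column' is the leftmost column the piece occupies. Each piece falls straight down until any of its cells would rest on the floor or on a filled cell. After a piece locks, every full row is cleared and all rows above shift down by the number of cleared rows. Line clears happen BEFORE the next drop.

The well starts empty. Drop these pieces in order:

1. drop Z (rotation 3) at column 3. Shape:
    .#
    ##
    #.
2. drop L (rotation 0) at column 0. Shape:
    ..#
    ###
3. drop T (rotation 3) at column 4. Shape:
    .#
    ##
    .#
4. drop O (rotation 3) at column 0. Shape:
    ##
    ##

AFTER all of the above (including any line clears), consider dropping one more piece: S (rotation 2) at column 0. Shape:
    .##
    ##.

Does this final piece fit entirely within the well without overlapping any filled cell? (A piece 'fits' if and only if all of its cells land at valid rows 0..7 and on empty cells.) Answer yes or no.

Drop 1: Z rot3 at col 3 lands with bottom-row=0; cleared 0 line(s) (total 0); column heights now [0 0 0 2 3 0], max=3
Drop 2: L rot0 at col 0 lands with bottom-row=0; cleared 0 line(s) (total 0); column heights now [1 1 2 2 3 0], max=3
Drop 3: T rot3 at col 4 lands with bottom-row=2; cleared 0 line(s) (total 0); column heights now [1 1 2 2 4 5], max=5
Drop 4: O rot3 at col 0 lands with bottom-row=1; cleared 0 line(s) (total 0); column heights now [3 3 2 2 4 5], max=5
Test piece S rot2 at col 0 (width 3): heights before test = [3 3 2 2 4 5]; fits = True

Answer: yes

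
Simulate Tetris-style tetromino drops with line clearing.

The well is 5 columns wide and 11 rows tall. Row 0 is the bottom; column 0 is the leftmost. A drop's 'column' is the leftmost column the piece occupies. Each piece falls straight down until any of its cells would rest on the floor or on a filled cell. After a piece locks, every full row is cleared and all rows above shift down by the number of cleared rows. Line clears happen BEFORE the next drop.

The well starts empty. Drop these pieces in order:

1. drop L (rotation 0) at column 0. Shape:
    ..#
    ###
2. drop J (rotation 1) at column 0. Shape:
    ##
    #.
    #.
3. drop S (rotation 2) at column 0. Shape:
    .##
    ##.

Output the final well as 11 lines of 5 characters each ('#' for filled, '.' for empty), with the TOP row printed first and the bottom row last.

Drop 1: L rot0 at col 0 lands with bottom-row=0; cleared 0 line(s) (total 0); column heights now [1 1 2 0 0], max=2
Drop 2: J rot1 at col 0 lands with bottom-row=1; cleared 0 line(s) (total 0); column heights now [4 4 2 0 0], max=4
Drop 3: S rot2 at col 0 lands with bottom-row=4; cleared 0 line(s) (total 0); column heights now [5 6 6 0 0], max=6

Answer: .....
.....
.....
.....
.....
.##..
##...
##...
#....
#.#..
###..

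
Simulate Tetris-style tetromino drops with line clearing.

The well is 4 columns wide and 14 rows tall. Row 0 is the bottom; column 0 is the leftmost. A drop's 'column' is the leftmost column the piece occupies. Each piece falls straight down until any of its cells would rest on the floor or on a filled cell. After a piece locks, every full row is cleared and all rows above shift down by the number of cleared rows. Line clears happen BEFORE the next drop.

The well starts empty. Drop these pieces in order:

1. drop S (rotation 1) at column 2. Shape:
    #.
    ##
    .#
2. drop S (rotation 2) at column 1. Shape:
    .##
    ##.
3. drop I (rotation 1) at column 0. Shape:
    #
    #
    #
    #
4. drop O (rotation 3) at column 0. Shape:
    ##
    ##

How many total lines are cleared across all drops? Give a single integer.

Drop 1: S rot1 at col 2 lands with bottom-row=0; cleared 0 line(s) (total 0); column heights now [0 0 3 2], max=3
Drop 2: S rot2 at col 1 lands with bottom-row=3; cleared 0 line(s) (total 0); column heights now [0 4 5 5], max=5
Drop 3: I rot1 at col 0 lands with bottom-row=0; cleared 0 line(s) (total 0); column heights now [4 4 5 5], max=5
Drop 4: O rot3 at col 0 lands with bottom-row=4; cleared 1 line(s) (total 1); column heights now [5 5 4 2], max=5

Answer: 1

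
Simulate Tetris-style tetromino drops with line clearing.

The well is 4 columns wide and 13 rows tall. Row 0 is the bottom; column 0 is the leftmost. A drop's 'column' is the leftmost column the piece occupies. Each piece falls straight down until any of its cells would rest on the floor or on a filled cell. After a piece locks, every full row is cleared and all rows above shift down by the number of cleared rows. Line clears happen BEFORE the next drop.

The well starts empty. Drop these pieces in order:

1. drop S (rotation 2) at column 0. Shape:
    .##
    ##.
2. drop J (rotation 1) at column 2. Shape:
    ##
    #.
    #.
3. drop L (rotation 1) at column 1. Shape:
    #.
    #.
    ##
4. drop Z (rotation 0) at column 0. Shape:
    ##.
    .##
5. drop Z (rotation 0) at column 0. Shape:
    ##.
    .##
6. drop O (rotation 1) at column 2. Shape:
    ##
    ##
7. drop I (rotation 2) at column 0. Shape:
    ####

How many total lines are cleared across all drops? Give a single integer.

Drop 1: S rot2 at col 0 lands with bottom-row=0; cleared 0 line(s) (total 0); column heights now [1 2 2 0], max=2
Drop 2: J rot1 at col 2 lands with bottom-row=2; cleared 0 line(s) (total 0); column heights now [1 2 5 5], max=5
Drop 3: L rot1 at col 1 lands with bottom-row=5; cleared 0 line(s) (total 0); column heights now [1 8 6 5], max=8
Drop 4: Z rot0 at col 0 lands with bottom-row=8; cleared 0 line(s) (total 0); column heights now [10 10 9 5], max=10
Drop 5: Z rot0 at col 0 lands with bottom-row=10; cleared 0 line(s) (total 0); column heights now [12 12 11 5], max=12
Drop 6: O rot1 at col 2 lands with bottom-row=11; cleared 1 line(s) (total 1); column heights now [10 11 12 12], max=12
Drop 7: I rot2 at col 0 lands with bottom-row=12; cleared 1 line(s) (total 2); column heights now [10 11 12 12], max=12

Answer: 2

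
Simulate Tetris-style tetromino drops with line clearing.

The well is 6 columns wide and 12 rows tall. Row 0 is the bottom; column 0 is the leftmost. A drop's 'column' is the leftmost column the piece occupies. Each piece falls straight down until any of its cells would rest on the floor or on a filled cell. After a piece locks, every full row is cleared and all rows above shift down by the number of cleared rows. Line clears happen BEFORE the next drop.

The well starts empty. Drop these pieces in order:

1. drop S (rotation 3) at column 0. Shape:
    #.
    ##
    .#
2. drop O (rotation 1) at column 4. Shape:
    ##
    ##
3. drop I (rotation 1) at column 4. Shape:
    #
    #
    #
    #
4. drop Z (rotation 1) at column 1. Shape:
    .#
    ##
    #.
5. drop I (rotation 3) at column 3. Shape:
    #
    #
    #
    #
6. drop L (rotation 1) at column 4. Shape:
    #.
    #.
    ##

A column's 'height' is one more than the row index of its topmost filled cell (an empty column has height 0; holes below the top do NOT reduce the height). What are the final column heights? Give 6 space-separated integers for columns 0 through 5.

Answer: 3 4 5 4 9 7

Derivation:
Drop 1: S rot3 at col 0 lands with bottom-row=0; cleared 0 line(s) (total 0); column heights now [3 2 0 0 0 0], max=3
Drop 2: O rot1 at col 4 lands with bottom-row=0; cleared 0 line(s) (total 0); column heights now [3 2 0 0 2 2], max=3
Drop 3: I rot1 at col 4 lands with bottom-row=2; cleared 0 line(s) (total 0); column heights now [3 2 0 0 6 2], max=6
Drop 4: Z rot1 at col 1 lands with bottom-row=2; cleared 0 line(s) (total 0); column heights now [3 4 5 0 6 2], max=6
Drop 5: I rot3 at col 3 lands with bottom-row=0; cleared 0 line(s) (total 0); column heights now [3 4 5 4 6 2], max=6
Drop 6: L rot1 at col 4 lands with bottom-row=6; cleared 0 line(s) (total 0); column heights now [3 4 5 4 9 7], max=9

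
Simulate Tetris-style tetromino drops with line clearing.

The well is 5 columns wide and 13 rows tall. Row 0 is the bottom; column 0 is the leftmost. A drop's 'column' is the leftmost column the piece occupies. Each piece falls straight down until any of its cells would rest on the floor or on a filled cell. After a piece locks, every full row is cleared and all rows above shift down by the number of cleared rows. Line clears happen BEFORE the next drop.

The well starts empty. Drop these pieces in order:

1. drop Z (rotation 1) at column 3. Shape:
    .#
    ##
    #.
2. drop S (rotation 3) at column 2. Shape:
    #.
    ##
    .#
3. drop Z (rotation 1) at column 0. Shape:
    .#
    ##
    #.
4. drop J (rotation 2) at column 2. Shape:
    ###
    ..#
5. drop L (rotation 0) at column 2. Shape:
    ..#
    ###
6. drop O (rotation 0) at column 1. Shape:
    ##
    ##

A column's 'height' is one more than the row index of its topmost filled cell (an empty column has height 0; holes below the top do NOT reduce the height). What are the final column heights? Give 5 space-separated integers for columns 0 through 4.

Answer: 2 9 9 7 8

Derivation:
Drop 1: Z rot1 at col 3 lands with bottom-row=0; cleared 0 line(s) (total 0); column heights now [0 0 0 2 3], max=3
Drop 2: S rot3 at col 2 lands with bottom-row=2; cleared 0 line(s) (total 0); column heights now [0 0 5 4 3], max=5
Drop 3: Z rot1 at col 0 lands with bottom-row=0; cleared 0 line(s) (total 0); column heights now [2 3 5 4 3], max=5
Drop 4: J rot2 at col 2 lands with bottom-row=4; cleared 0 line(s) (total 0); column heights now [2 3 6 6 6], max=6
Drop 5: L rot0 at col 2 lands with bottom-row=6; cleared 0 line(s) (total 0); column heights now [2 3 7 7 8], max=8
Drop 6: O rot0 at col 1 lands with bottom-row=7; cleared 0 line(s) (total 0); column heights now [2 9 9 7 8], max=9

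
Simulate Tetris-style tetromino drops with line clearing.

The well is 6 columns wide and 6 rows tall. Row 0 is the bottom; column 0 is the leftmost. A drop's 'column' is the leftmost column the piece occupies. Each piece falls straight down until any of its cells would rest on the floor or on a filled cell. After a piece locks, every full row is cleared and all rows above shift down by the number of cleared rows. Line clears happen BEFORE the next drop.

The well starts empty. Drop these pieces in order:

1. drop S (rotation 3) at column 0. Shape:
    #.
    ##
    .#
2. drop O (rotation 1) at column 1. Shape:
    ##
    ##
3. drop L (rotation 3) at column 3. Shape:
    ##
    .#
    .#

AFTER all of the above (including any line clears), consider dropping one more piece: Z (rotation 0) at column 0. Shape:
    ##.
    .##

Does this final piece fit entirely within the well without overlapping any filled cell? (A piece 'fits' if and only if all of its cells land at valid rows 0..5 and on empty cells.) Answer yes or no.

Drop 1: S rot3 at col 0 lands with bottom-row=0; cleared 0 line(s) (total 0); column heights now [3 2 0 0 0 0], max=3
Drop 2: O rot1 at col 1 lands with bottom-row=2; cleared 0 line(s) (total 0); column heights now [3 4 4 0 0 0], max=4
Drop 3: L rot3 at col 3 lands with bottom-row=0; cleared 0 line(s) (total 0); column heights now [3 4 4 3 3 0], max=4
Test piece Z rot0 at col 0 (width 3): heights before test = [3 4 4 3 3 0]; fits = True

Answer: yes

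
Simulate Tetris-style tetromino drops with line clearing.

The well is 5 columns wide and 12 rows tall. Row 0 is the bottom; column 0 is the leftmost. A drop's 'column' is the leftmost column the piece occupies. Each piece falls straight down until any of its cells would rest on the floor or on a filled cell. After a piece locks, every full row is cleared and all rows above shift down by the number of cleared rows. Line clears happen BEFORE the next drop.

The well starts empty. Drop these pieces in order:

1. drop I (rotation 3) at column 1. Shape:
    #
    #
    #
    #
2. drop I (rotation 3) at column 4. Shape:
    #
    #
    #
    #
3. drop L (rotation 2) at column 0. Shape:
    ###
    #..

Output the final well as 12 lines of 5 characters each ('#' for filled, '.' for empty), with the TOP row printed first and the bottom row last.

Answer: .....
.....
.....
.....
.....
.....
.....
###..
##..#
.#..#
.#..#
.#..#

Derivation:
Drop 1: I rot3 at col 1 lands with bottom-row=0; cleared 0 line(s) (total 0); column heights now [0 4 0 0 0], max=4
Drop 2: I rot3 at col 4 lands with bottom-row=0; cleared 0 line(s) (total 0); column heights now [0 4 0 0 4], max=4
Drop 3: L rot2 at col 0 lands with bottom-row=3; cleared 0 line(s) (total 0); column heights now [5 5 5 0 4], max=5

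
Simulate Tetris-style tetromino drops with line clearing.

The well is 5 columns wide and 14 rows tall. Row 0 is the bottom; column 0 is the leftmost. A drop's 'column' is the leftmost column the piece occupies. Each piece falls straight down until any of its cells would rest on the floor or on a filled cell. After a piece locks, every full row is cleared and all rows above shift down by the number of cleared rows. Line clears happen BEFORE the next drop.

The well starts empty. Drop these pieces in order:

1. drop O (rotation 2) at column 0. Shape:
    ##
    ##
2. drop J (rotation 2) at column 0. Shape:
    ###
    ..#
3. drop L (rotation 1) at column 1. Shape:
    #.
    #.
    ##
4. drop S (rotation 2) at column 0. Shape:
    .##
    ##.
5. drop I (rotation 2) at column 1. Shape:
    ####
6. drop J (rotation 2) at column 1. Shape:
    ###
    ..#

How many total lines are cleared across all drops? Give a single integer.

Drop 1: O rot2 at col 0 lands with bottom-row=0; cleared 0 line(s) (total 0); column heights now [2 2 0 0 0], max=2
Drop 2: J rot2 at col 0 lands with bottom-row=1; cleared 0 line(s) (total 0); column heights now [3 3 3 0 0], max=3
Drop 3: L rot1 at col 1 lands with bottom-row=3; cleared 0 line(s) (total 0); column heights now [3 6 4 0 0], max=6
Drop 4: S rot2 at col 0 lands with bottom-row=6; cleared 0 line(s) (total 0); column heights now [7 8 8 0 0], max=8
Drop 5: I rot2 at col 1 lands with bottom-row=8; cleared 0 line(s) (total 0); column heights now [7 9 9 9 9], max=9
Drop 6: J rot2 at col 1 lands with bottom-row=9; cleared 0 line(s) (total 0); column heights now [7 11 11 11 9], max=11

Answer: 0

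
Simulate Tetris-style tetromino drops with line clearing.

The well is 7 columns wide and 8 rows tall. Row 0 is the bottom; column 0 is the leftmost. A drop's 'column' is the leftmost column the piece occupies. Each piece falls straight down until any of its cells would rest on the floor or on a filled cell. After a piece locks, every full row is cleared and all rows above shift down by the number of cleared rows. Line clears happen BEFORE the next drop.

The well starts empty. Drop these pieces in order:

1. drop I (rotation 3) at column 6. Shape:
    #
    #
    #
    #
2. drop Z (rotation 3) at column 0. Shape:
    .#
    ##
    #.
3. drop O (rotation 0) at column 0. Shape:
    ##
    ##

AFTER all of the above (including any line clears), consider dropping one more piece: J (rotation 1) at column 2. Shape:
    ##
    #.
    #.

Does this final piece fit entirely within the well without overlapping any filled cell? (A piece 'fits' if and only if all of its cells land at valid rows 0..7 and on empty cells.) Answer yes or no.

Drop 1: I rot3 at col 6 lands with bottom-row=0; cleared 0 line(s) (total 0); column heights now [0 0 0 0 0 0 4], max=4
Drop 2: Z rot3 at col 0 lands with bottom-row=0; cleared 0 line(s) (total 0); column heights now [2 3 0 0 0 0 4], max=4
Drop 3: O rot0 at col 0 lands with bottom-row=3; cleared 0 line(s) (total 0); column heights now [5 5 0 0 0 0 4], max=5
Test piece J rot1 at col 2 (width 2): heights before test = [5 5 0 0 0 0 4]; fits = True

Answer: yes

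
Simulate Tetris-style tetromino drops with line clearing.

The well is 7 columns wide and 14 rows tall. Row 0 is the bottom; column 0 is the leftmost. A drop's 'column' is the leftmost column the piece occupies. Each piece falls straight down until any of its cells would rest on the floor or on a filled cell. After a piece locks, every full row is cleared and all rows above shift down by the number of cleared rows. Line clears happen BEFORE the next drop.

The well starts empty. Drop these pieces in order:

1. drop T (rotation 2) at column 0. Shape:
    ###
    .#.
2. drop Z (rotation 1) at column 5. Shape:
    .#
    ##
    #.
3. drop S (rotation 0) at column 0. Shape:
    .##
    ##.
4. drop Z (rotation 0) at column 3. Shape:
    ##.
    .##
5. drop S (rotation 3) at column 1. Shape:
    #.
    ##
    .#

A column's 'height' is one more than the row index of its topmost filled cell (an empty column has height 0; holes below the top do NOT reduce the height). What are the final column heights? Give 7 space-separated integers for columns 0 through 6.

Drop 1: T rot2 at col 0 lands with bottom-row=0; cleared 0 line(s) (total 0); column heights now [2 2 2 0 0 0 0], max=2
Drop 2: Z rot1 at col 5 lands with bottom-row=0; cleared 0 line(s) (total 0); column heights now [2 2 2 0 0 2 3], max=3
Drop 3: S rot0 at col 0 lands with bottom-row=2; cleared 0 line(s) (total 0); column heights now [3 4 4 0 0 2 3], max=4
Drop 4: Z rot0 at col 3 lands with bottom-row=2; cleared 0 line(s) (total 0); column heights now [3 4 4 4 4 3 3], max=4
Drop 5: S rot3 at col 1 lands with bottom-row=4; cleared 0 line(s) (total 0); column heights now [3 7 6 4 4 3 3], max=7

Answer: 3 7 6 4 4 3 3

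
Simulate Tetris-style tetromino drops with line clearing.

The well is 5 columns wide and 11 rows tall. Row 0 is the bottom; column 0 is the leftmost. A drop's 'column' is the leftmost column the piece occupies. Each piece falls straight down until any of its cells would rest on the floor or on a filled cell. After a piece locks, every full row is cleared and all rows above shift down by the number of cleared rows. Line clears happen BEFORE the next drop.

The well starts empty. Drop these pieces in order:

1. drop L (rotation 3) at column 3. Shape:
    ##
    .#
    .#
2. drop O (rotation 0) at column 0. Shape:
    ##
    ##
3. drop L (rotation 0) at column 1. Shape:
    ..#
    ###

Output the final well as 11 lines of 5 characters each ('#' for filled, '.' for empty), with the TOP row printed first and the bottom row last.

Answer: .....
.....
.....
.....
.....
.....
...#.
.###.
...##
##..#
##..#

Derivation:
Drop 1: L rot3 at col 3 lands with bottom-row=0; cleared 0 line(s) (total 0); column heights now [0 0 0 3 3], max=3
Drop 2: O rot0 at col 0 lands with bottom-row=0; cleared 0 line(s) (total 0); column heights now [2 2 0 3 3], max=3
Drop 3: L rot0 at col 1 lands with bottom-row=3; cleared 0 line(s) (total 0); column heights now [2 4 4 5 3], max=5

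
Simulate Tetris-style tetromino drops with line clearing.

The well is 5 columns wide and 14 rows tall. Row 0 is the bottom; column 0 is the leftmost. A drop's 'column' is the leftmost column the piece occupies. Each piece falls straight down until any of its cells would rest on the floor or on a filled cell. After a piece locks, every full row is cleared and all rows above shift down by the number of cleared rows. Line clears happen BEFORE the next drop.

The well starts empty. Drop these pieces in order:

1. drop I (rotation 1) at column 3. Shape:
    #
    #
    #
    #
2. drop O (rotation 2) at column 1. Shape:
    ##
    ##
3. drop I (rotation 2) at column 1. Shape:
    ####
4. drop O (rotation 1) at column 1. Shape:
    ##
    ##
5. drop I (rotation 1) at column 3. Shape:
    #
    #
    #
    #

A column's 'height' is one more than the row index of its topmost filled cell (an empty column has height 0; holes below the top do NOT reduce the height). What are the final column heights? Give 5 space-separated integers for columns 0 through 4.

Drop 1: I rot1 at col 3 lands with bottom-row=0; cleared 0 line(s) (total 0); column heights now [0 0 0 4 0], max=4
Drop 2: O rot2 at col 1 lands with bottom-row=0; cleared 0 line(s) (total 0); column heights now [0 2 2 4 0], max=4
Drop 3: I rot2 at col 1 lands with bottom-row=4; cleared 0 line(s) (total 0); column heights now [0 5 5 5 5], max=5
Drop 4: O rot1 at col 1 lands with bottom-row=5; cleared 0 line(s) (total 0); column heights now [0 7 7 5 5], max=7
Drop 5: I rot1 at col 3 lands with bottom-row=5; cleared 0 line(s) (total 0); column heights now [0 7 7 9 5], max=9

Answer: 0 7 7 9 5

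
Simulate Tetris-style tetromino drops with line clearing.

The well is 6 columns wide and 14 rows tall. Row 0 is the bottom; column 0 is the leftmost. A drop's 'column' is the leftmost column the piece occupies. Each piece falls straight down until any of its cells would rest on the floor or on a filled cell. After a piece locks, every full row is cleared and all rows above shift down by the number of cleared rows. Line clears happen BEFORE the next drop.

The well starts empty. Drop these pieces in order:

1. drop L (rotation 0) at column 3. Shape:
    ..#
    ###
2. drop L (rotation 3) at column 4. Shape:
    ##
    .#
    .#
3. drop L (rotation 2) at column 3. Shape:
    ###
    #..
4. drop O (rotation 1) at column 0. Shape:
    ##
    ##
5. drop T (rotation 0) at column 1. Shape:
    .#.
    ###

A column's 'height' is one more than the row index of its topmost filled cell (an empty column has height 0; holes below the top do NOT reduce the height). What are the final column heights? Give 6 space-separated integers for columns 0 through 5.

Answer: 2 7 8 7 6 6

Derivation:
Drop 1: L rot0 at col 3 lands with bottom-row=0; cleared 0 line(s) (total 0); column heights now [0 0 0 1 1 2], max=2
Drop 2: L rot3 at col 4 lands with bottom-row=2; cleared 0 line(s) (total 0); column heights now [0 0 0 1 5 5], max=5
Drop 3: L rot2 at col 3 lands with bottom-row=4; cleared 0 line(s) (total 0); column heights now [0 0 0 6 6 6], max=6
Drop 4: O rot1 at col 0 lands with bottom-row=0; cleared 0 line(s) (total 0); column heights now [2 2 0 6 6 6], max=6
Drop 5: T rot0 at col 1 lands with bottom-row=6; cleared 0 line(s) (total 0); column heights now [2 7 8 7 6 6], max=8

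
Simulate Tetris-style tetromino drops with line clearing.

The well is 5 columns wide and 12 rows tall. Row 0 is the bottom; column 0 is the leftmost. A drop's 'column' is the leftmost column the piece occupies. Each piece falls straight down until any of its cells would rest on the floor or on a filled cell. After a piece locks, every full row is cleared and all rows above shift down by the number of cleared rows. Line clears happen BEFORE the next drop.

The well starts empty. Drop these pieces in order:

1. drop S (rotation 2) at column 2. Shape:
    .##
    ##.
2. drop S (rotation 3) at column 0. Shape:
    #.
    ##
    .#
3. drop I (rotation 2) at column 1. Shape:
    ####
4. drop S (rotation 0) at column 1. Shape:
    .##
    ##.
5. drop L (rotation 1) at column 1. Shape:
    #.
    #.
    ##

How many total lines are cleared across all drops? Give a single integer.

Drop 1: S rot2 at col 2 lands with bottom-row=0; cleared 0 line(s) (total 0); column heights now [0 0 1 2 2], max=2
Drop 2: S rot3 at col 0 lands with bottom-row=0; cleared 0 line(s) (total 0); column heights now [3 2 1 2 2], max=3
Drop 3: I rot2 at col 1 lands with bottom-row=2; cleared 1 line(s) (total 1); column heights now [2 2 1 2 2], max=2
Drop 4: S rot0 at col 1 lands with bottom-row=2; cleared 0 line(s) (total 1); column heights now [2 3 4 4 2], max=4
Drop 5: L rot1 at col 1 lands with bottom-row=4; cleared 0 line(s) (total 1); column heights now [2 7 5 4 2], max=7

Answer: 1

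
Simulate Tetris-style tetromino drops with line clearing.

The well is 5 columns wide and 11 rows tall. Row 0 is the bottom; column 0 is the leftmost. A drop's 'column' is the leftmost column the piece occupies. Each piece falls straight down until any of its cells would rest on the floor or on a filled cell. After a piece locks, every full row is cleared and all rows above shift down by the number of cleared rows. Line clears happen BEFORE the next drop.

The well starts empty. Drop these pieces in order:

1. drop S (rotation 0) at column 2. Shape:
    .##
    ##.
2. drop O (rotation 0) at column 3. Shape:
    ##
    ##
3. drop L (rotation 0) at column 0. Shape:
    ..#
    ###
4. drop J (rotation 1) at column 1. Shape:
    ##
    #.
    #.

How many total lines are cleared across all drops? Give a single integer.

Drop 1: S rot0 at col 2 lands with bottom-row=0; cleared 0 line(s) (total 0); column heights now [0 0 1 2 2], max=2
Drop 2: O rot0 at col 3 lands with bottom-row=2; cleared 0 line(s) (total 0); column heights now [0 0 1 4 4], max=4
Drop 3: L rot0 at col 0 lands with bottom-row=1; cleared 1 line(s) (total 1); column heights now [0 0 2 3 3], max=3
Drop 4: J rot1 at col 1 lands with bottom-row=0; cleared 0 line(s) (total 1); column heights now [0 3 3 3 3], max=3

Answer: 1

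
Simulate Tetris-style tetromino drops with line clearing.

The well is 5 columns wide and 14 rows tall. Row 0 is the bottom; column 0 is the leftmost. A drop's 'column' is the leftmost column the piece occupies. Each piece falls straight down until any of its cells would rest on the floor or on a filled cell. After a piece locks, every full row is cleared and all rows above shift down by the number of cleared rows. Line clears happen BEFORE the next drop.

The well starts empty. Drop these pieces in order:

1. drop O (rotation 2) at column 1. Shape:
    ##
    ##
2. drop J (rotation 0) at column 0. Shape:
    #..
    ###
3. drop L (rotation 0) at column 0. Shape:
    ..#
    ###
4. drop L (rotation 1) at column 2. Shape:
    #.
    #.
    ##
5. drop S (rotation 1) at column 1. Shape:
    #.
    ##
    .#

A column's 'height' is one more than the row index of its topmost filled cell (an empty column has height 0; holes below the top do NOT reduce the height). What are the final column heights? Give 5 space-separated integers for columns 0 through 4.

Drop 1: O rot2 at col 1 lands with bottom-row=0; cleared 0 line(s) (total 0); column heights now [0 2 2 0 0], max=2
Drop 2: J rot0 at col 0 lands with bottom-row=2; cleared 0 line(s) (total 0); column heights now [4 3 3 0 0], max=4
Drop 3: L rot0 at col 0 lands with bottom-row=4; cleared 0 line(s) (total 0); column heights now [5 5 6 0 0], max=6
Drop 4: L rot1 at col 2 lands with bottom-row=6; cleared 0 line(s) (total 0); column heights now [5 5 9 7 0], max=9
Drop 5: S rot1 at col 1 lands with bottom-row=9; cleared 0 line(s) (total 0); column heights now [5 12 11 7 0], max=12

Answer: 5 12 11 7 0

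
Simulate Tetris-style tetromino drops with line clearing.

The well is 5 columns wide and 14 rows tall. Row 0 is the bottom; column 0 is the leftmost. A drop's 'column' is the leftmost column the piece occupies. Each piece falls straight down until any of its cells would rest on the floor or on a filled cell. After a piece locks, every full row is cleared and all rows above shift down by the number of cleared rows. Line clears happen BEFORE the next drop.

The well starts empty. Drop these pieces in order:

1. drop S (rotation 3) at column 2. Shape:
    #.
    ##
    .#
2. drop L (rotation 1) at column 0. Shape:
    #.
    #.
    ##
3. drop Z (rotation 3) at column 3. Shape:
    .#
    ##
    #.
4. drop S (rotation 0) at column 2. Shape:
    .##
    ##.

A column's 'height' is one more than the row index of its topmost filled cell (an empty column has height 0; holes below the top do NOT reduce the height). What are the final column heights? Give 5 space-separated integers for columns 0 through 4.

Drop 1: S rot3 at col 2 lands with bottom-row=0; cleared 0 line(s) (total 0); column heights now [0 0 3 2 0], max=3
Drop 2: L rot1 at col 0 lands with bottom-row=0; cleared 0 line(s) (total 0); column heights now [3 1 3 2 0], max=3
Drop 3: Z rot3 at col 3 lands with bottom-row=2; cleared 0 line(s) (total 0); column heights now [3 1 3 4 5], max=5
Drop 4: S rot0 at col 2 lands with bottom-row=4; cleared 0 line(s) (total 0); column heights now [3 1 5 6 6], max=6

Answer: 3 1 5 6 6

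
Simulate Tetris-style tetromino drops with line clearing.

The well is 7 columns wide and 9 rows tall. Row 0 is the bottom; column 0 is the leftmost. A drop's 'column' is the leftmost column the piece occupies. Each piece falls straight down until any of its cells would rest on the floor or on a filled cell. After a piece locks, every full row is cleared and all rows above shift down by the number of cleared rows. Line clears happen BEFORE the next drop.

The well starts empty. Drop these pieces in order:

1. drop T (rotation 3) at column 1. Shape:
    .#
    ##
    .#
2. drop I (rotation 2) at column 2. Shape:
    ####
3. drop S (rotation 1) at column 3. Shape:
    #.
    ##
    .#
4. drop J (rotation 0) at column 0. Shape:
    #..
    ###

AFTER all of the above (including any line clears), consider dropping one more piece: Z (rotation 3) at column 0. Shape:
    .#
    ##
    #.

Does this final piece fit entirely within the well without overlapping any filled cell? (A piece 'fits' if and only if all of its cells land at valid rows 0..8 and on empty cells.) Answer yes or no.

Answer: yes

Derivation:
Drop 1: T rot3 at col 1 lands with bottom-row=0; cleared 0 line(s) (total 0); column heights now [0 2 3 0 0 0 0], max=3
Drop 2: I rot2 at col 2 lands with bottom-row=3; cleared 0 line(s) (total 0); column heights now [0 2 4 4 4 4 0], max=4
Drop 3: S rot1 at col 3 lands with bottom-row=4; cleared 0 line(s) (total 0); column heights now [0 2 4 7 6 4 0], max=7
Drop 4: J rot0 at col 0 lands with bottom-row=4; cleared 0 line(s) (total 0); column heights now [6 5 5 7 6 4 0], max=7
Test piece Z rot3 at col 0 (width 2): heights before test = [6 5 5 7 6 4 0]; fits = True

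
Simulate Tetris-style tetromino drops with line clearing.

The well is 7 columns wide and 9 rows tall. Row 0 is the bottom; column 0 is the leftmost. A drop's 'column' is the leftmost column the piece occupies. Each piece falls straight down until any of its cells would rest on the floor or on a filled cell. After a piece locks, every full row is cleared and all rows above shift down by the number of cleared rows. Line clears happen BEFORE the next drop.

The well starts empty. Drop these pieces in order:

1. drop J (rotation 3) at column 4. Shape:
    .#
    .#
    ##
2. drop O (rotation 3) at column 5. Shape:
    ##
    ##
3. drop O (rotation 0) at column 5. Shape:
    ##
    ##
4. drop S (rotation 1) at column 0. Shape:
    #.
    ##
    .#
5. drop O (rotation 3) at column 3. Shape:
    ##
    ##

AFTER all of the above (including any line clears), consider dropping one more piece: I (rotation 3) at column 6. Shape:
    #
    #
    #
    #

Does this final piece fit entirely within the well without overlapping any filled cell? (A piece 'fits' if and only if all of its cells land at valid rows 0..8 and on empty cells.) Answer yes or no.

Drop 1: J rot3 at col 4 lands with bottom-row=0; cleared 0 line(s) (total 0); column heights now [0 0 0 0 1 3 0], max=3
Drop 2: O rot3 at col 5 lands with bottom-row=3; cleared 0 line(s) (total 0); column heights now [0 0 0 0 1 5 5], max=5
Drop 3: O rot0 at col 5 lands with bottom-row=5; cleared 0 line(s) (total 0); column heights now [0 0 0 0 1 7 7], max=7
Drop 4: S rot1 at col 0 lands with bottom-row=0; cleared 0 line(s) (total 0); column heights now [3 2 0 0 1 7 7], max=7
Drop 5: O rot3 at col 3 lands with bottom-row=1; cleared 0 line(s) (total 0); column heights now [3 2 0 3 3 7 7], max=7
Test piece I rot3 at col 6 (width 1): heights before test = [3 2 0 3 3 7 7]; fits = False

Answer: no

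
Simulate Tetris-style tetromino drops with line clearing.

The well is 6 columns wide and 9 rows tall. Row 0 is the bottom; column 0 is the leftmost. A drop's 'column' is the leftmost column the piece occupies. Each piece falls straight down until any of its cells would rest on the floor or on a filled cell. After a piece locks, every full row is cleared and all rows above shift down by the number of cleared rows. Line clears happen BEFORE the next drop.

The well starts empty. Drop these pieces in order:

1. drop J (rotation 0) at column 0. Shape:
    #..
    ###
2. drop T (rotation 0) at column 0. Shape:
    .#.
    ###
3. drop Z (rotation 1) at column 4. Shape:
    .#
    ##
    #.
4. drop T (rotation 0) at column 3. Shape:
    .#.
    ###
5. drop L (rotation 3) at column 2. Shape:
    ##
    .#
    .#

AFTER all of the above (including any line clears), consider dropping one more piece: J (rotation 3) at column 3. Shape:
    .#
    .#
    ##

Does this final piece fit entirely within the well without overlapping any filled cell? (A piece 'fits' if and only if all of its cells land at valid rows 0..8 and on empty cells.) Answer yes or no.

Drop 1: J rot0 at col 0 lands with bottom-row=0; cleared 0 line(s) (total 0); column heights now [2 1 1 0 0 0], max=2
Drop 2: T rot0 at col 0 lands with bottom-row=2; cleared 0 line(s) (total 0); column heights now [3 4 3 0 0 0], max=4
Drop 3: Z rot1 at col 4 lands with bottom-row=0; cleared 0 line(s) (total 0); column heights now [3 4 3 0 2 3], max=4
Drop 4: T rot0 at col 3 lands with bottom-row=3; cleared 0 line(s) (total 0); column heights now [3 4 3 4 5 4], max=5
Drop 5: L rot3 at col 2 lands with bottom-row=4; cleared 0 line(s) (total 0); column heights now [3 4 7 7 5 4], max=7
Test piece J rot3 at col 3 (width 2): heights before test = [3 4 7 7 5 4]; fits = False

Answer: no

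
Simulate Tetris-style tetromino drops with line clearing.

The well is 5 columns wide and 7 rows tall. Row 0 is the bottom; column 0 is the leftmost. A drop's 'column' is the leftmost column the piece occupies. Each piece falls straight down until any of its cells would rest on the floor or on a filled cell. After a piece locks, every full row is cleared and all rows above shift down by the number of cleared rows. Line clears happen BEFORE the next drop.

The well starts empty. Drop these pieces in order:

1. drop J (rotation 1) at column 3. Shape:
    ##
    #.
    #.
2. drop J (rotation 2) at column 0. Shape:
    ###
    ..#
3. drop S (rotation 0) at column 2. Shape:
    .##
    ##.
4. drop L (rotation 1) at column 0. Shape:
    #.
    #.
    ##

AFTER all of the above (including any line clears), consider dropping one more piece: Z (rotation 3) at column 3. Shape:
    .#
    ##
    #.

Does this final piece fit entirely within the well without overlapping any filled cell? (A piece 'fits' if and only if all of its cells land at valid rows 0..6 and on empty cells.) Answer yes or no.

Answer: no

Derivation:
Drop 1: J rot1 at col 3 lands with bottom-row=0; cleared 0 line(s) (total 0); column heights now [0 0 0 3 3], max=3
Drop 2: J rot2 at col 0 lands with bottom-row=0; cleared 0 line(s) (total 0); column heights now [2 2 2 3 3], max=3
Drop 3: S rot0 at col 2 lands with bottom-row=3; cleared 0 line(s) (total 0); column heights now [2 2 4 5 5], max=5
Drop 4: L rot1 at col 0 lands with bottom-row=2; cleared 0 line(s) (total 0); column heights now [5 3 4 5 5], max=5
Test piece Z rot3 at col 3 (width 2): heights before test = [5 3 4 5 5]; fits = False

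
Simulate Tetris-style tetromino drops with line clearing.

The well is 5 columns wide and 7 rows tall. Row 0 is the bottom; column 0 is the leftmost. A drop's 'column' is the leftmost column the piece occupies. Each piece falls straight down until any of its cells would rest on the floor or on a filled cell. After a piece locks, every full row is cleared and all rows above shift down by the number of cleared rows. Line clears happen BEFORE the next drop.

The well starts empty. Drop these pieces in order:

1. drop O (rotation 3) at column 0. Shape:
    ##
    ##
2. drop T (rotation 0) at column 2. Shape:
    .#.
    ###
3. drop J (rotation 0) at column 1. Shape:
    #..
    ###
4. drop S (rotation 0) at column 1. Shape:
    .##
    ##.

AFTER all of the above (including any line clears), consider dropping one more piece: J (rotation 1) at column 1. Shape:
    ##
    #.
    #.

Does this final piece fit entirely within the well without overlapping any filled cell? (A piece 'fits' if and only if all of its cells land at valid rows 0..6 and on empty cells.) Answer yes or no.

Answer: yes

Derivation:
Drop 1: O rot3 at col 0 lands with bottom-row=0; cleared 0 line(s) (total 0); column heights now [2 2 0 0 0], max=2
Drop 2: T rot0 at col 2 lands with bottom-row=0; cleared 1 line(s) (total 1); column heights now [1 1 0 1 0], max=1
Drop 3: J rot0 at col 1 lands with bottom-row=1; cleared 0 line(s) (total 1); column heights now [1 3 2 2 0], max=3
Drop 4: S rot0 at col 1 lands with bottom-row=3; cleared 0 line(s) (total 1); column heights now [1 4 5 5 0], max=5
Test piece J rot1 at col 1 (width 2): heights before test = [1 4 5 5 0]; fits = True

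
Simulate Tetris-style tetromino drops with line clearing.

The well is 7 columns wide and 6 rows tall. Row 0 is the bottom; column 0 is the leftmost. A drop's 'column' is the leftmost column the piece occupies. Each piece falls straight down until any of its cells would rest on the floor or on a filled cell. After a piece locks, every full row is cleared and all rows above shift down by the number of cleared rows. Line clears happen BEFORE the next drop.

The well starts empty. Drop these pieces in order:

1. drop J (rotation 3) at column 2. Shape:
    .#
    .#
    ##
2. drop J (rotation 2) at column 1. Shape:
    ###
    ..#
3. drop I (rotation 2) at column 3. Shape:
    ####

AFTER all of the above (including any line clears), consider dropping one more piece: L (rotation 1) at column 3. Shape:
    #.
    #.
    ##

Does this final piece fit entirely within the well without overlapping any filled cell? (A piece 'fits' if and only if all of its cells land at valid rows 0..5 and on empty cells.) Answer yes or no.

Drop 1: J rot3 at col 2 lands with bottom-row=0; cleared 0 line(s) (total 0); column heights now [0 0 1 3 0 0 0], max=3
Drop 2: J rot2 at col 1 lands with bottom-row=3; cleared 0 line(s) (total 0); column heights now [0 5 5 5 0 0 0], max=5
Drop 3: I rot2 at col 3 lands with bottom-row=5; cleared 0 line(s) (total 0); column heights now [0 5 5 6 6 6 6], max=6
Test piece L rot1 at col 3 (width 2): heights before test = [0 5 5 6 6 6 6]; fits = False

Answer: no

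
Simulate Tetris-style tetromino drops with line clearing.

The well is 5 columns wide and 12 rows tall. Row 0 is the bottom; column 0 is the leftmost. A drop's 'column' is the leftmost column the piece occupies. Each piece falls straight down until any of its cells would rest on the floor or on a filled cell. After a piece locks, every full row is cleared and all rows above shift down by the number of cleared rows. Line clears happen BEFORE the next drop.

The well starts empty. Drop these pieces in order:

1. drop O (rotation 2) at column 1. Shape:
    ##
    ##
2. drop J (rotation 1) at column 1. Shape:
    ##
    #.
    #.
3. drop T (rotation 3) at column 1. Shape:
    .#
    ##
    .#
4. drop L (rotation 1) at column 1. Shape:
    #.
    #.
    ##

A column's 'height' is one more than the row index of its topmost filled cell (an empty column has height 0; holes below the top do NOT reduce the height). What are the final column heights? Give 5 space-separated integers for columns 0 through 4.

Drop 1: O rot2 at col 1 lands with bottom-row=0; cleared 0 line(s) (total 0); column heights now [0 2 2 0 0], max=2
Drop 2: J rot1 at col 1 lands with bottom-row=2; cleared 0 line(s) (total 0); column heights now [0 5 5 0 0], max=5
Drop 3: T rot3 at col 1 lands with bottom-row=5; cleared 0 line(s) (total 0); column heights now [0 7 8 0 0], max=8
Drop 4: L rot1 at col 1 lands with bottom-row=8; cleared 0 line(s) (total 0); column heights now [0 11 9 0 0], max=11

Answer: 0 11 9 0 0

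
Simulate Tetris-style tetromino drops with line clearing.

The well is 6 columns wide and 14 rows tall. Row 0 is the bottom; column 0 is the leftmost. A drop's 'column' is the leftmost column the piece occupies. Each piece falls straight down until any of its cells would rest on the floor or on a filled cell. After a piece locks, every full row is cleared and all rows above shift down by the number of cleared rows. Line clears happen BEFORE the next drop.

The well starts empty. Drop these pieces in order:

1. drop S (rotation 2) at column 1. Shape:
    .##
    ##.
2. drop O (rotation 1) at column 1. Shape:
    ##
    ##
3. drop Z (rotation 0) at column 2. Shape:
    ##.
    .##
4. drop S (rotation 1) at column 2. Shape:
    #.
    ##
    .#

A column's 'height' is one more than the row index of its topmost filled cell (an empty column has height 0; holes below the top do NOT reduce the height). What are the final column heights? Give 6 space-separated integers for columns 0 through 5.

Drop 1: S rot2 at col 1 lands with bottom-row=0; cleared 0 line(s) (total 0); column heights now [0 1 2 2 0 0], max=2
Drop 2: O rot1 at col 1 lands with bottom-row=2; cleared 0 line(s) (total 0); column heights now [0 4 4 2 0 0], max=4
Drop 3: Z rot0 at col 2 lands with bottom-row=3; cleared 0 line(s) (total 0); column heights now [0 4 5 5 4 0], max=5
Drop 4: S rot1 at col 2 lands with bottom-row=5; cleared 0 line(s) (total 0); column heights now [0 4 8 7 4 0], max=8

Answer: 0 4 8 7 4 0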